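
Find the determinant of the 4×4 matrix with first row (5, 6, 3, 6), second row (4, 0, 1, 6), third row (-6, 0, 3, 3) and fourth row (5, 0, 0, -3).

Expand along column 2 (it has 3 zeros):
  − (6) · M_12   where M_12 = det([4 1 6; -6 3 3; 5 0 -3]) = -129
det = (-1)·(6)·(-129) = 774

The determinant is 774.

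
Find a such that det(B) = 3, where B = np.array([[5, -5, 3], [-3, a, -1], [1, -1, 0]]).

Expanding along the column containing a, det(B) is linear in a: det(B) = (-3)·a + (9).
Set (-3)·a + (9) = 3  ⇒  (-3)·a = -6  ⇒  a = 2.

2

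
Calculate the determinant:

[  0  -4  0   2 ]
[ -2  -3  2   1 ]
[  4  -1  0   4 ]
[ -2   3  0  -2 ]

-40

Expand along column 3 (it has 3 zeros):
  − (2) · M_23   where M_23 = det([0 -4 2; 4 -1 4; -2 3 -2]) = 20
det = (-1)·(2)·(20) = -40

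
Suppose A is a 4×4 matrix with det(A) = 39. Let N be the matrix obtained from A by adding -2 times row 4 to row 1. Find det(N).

Adding a multiple of one row to another leaves the determinant unchanged.
det(N) = (1)·(39) = 39

The determinant is 39.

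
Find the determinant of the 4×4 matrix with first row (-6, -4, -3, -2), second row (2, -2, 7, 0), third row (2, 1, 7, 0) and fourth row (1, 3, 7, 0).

Expand along column 4 (it has 3 zeros):
  − (-2) · M_14   where M_14 = det([2 -2 7; 2 1 7; 1 3 7]) = 21
det = (-1)·(-2)·(21) = 42

42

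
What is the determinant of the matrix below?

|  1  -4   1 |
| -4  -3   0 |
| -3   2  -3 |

The determinant is 40.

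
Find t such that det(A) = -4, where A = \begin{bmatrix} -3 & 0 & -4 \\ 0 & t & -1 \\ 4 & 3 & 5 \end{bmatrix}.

5

Expanding along the column containing t, det(A) is linear in t: det(A) = (1)·t + (-9).
Set (1)·t + (-9) = -4  ⇒  (1)·t = 5  ⇒  t = 5.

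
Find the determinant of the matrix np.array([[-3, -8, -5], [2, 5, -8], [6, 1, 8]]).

Expand along row 1:
  + (-3) · |5 -8; 1 8| = (-3)·(40 − (-8)) = -144
  − (-8) · |2 -8; 6 8| = −(-8)·(16 − (-48)) = 512
  + (-5) · |2 5; 6 1| = (-5)·(2 − 30) = 140
Sum: (-144) + (512) + (140) = 508

508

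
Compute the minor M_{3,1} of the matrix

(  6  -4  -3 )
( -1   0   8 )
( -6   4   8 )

Delete row 3 and column 1; the remaining 2×2 submatrix is [-4 -3; 0 8].
Its determinant is (-4)·8 − (-3)·0 = -32.

The minor is -32.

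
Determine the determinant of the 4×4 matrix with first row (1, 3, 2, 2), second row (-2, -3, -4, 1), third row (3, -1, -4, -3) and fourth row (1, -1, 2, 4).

Expand along row 1:
  + (1) · M_11   where M_11 = det([-3 -4 1; -1 -4 -3; -1 2 4]) = -4
  − (3) · M_12   where M_12 = det([-2 -4 1; 3 -4 -3; 1 2 4]) = 90
  + (2) · M_13   where M_13 = det([-2 -3 1; 3 -1 -3; 1 -1 4]) = 57
  − (2) · M_14   where M_14 = det([-2 -3 -4; 3 -1 -4; 1 -1 2]) = 50
det = (+1)·(1)·(-4) + (-1)·(3)·(90) + (+1)·(2)·(57) + (-1)·(2)·(50) = -260

-260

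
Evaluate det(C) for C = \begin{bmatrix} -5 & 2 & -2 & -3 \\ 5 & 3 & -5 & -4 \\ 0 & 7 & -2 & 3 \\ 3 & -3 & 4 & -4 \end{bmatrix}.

The determinant is 1712.

Expand along row 3 (it has 1 zero):
  − (7) · M_32   where M_32 = det([-5 -2 -3; 5 -5 -4; 3 4 -4]) = -301
  + (-2) · M_33   where M_33 = det([-5 2 -3; 5 3 -4; 3 -3 -4]) = 208
  − (3) · M_34   where M_34 = det([-5 2 -2; 5 3 -5; 3 -3 4]) = -7
det = (-1)·(7)·(-301) + (+1)·(-2)·(208) + (-1)·(3)·(-7) = 1712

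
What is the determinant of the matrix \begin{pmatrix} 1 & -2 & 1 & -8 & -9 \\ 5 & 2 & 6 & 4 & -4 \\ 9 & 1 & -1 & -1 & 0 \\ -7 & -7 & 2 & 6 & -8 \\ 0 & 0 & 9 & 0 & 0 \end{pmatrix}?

Expand along row 5 (it has 4 zeros):
  + (9) · M_53   where M_53 = det([1 -2 -8 -9; 5 2 4 -4; 9 1 -1 0; -7 -7 6 -8]) = -5199
det = (+1)·(9)·(-5199) = -46791

-46791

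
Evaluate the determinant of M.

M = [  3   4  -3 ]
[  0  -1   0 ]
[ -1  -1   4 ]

Expand along row 2:
  + (-1) · |3 -3; -1 4| = (-1)·(12 − 3) = -9

-9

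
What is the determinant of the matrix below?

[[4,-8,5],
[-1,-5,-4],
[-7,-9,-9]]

Expand along row 1:
  + 4 · |-5 -4; -9 -9| = 4·(45 − 36) = 36
  − (-8) · |-1 -4; -7 -9| = −(-8)·(9 − 28) = -152
  + 5 · |-1 -5; -7 -9| = 5·(9 − 35) = -130
Sum: (36) + (-152) + (-130) = -246

-246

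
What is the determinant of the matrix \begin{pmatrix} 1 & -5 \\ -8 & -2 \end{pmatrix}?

det = 1·(-2) − (-5)·(-8) = -2 − 40 = -42

-42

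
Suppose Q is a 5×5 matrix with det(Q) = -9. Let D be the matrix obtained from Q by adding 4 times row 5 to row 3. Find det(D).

The determinant is -9.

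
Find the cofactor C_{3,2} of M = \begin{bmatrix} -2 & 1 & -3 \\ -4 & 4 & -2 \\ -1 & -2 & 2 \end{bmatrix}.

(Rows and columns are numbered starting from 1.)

8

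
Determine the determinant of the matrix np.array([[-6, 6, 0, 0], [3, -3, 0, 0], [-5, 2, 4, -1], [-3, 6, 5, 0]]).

0

Expand along column 4 (it has 3 zeros):
  − (-1) · M_34   where M_34 = det([-6 6 0; 3 -3 0; -3 6 5]) = 0
det = (-1)·(-1)·(0) = 0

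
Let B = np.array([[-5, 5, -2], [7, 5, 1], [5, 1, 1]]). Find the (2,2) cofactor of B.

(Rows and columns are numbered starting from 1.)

5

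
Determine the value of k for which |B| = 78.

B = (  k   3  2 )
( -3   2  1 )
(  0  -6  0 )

7

Expanding along the row containing k, det(B) is linear in k: det(B) = (6)·k + (36).
Set (6)·k + (36) = 78  ⇒  (6)·k = 42  ⇒  k = 7.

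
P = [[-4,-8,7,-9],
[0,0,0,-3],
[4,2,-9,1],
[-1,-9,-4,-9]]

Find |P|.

Expand along row 2 (it has 3 zeros):
  + (-3) · M_24   where M_24 = det([-4 -8 7; 4 2 -9; -1 -9 -4]) = -82
det = (+1)·(-3)·(-82) = 246

246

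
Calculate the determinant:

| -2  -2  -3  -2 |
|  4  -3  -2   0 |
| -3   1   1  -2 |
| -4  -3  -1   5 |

179

Expand along row 2 (it has 1 zero):
  − (4) · M_21   where M_21 = det([-2 -3 -2; 1 1 -2; -3 -1 5]) = -13
  + (-3) · M_22   where M_22 = det([-2 -3 -2; -3 1 -2; -4 -1 5]) = -89
  − (-2) · M_23   where M_23 = det([-2 -2 -2; -3 1 -2; -4 -3 5]) = -70
det = (-1)·(4)·(-13) + (+1)·(-3)·(-89) + (-1)·(-2)·(-70) = 179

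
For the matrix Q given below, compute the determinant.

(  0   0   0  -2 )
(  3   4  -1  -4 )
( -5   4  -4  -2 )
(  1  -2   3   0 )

|Q| = 100

Expand along row 1 (it has 3 zeros):
  − (-2) · M_14   where M_14 = det([3 4 -1; -5 4 -4; 1 -2 3]) = 50
det = (-1)·(-2)·(50) = 100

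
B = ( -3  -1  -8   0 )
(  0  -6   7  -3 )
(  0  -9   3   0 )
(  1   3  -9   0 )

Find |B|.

det(B) = 873

Expand along column 4 (it has 3 zeros):
  + (-3) · M_24   where M_24 = det([-3 -1 -8; 0 -9 3; 1 3 -9]) = -291
det = (+1)·(-3)·(-291) = 873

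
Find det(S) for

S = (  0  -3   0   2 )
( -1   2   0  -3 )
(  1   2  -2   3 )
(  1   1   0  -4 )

Expand along column 3 (it has 3 zeros):
  + (-2) · M_33   where M_33 = det([0 -3 2; -1 2 -3; 1 1 -4]) = 15
det = (+1)·(-2)·(15) = -30

-30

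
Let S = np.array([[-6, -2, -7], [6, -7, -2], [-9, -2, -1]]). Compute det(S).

Expand along column 1:
  + (-6) · |-7 -2; -2 -1| = (-6)·(7 − 4) = -18
  − 6 · |-2 -7; -2 -1| = −6·(2 − 14) = 72
  + (-9) · |-2 -7; -7 -2| = (-9)·(4 − 49) = 405
Sum: (-18) + (72) + (405) = 459

det(S) = 459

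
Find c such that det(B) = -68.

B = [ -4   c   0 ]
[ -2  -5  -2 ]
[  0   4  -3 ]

c = -4

Expanding along the row containing c, det(B) is linear in c: det(B) = (-6)·c + (-92).
Set (-6)·c + (-92) = -68  ⇒  (-6)·c = 24  ⇒  c = -4.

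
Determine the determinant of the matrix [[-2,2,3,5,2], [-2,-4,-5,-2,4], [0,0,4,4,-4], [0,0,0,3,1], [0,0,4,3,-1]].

The matrix is block upper-triangular with a 2×2 block and a 3×3 block on the diagonal, so its determinant equals the product of the determinants of the diagonal blocks.
det of the 2×2 block = 12
det of the 3×3 block = 40
det = (12)·(40) = 480

480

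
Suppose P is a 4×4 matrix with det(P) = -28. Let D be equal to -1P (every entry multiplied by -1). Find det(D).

|D| = -28

For a 4×4 matrix, det(-1P) = (-1)^4·det(P) = 1·det(P).
det(D) = (1)·(-28) = -28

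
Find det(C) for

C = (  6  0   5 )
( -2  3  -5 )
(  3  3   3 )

The determinant is 69.

Expand along column 2:
  + 3 · |6 5; 3 3| = 3·(18 − 15) = 9
  − 3 · |6 5; -2 -5| = −3·(-30 − (-10)) = 60
Sum: (9) + (60) = 69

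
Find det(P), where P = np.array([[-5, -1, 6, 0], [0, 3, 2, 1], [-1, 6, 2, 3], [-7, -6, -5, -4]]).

Expand along row 1 (it has 1 zero):
  + (-5) · M_11   where M_11 = det([3 2 1; 6 2 3; -6 -5 -4]) = 15
  − (-1) · M_12   where M_12 = det([0 2 1; -1 2 3; -7 -5 -4]) = -31
  + (6) · M_13   where M_13 = det([0 3 1; -1 6 3; -7 -6 -4]) = -27
det = (+1)·(-5)·(15) + (-1)·(-1)·(-31) + (+1)·(6)·(-27) = -268

|P| = -268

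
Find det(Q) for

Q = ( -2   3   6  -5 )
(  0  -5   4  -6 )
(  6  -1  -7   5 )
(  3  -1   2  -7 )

det(Q) = -549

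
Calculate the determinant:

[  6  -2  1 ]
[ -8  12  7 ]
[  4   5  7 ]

Expand along column 1:
  + 6 · |12 7; 5 7| = 6·(84 − 35) = 294
  − (-8) · |-2 1; 5 7| = −(-8)·(-14 − 5) = -152
  + 4 · |-2 1; 12 7| = 4·(-14 − 12) = -104
Sum: (294) + (-152) + (-104) = 38

38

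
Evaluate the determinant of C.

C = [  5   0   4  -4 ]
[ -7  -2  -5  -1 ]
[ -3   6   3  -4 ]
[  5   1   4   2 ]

Expand along row 1 (it has 1 zero):
  + (5) · M_11   where M_11 = det([-2 -5 -1; 6 3 -4; 1 4 2]) = 15
  + (4) · M_13   where M_13 = det([-7 -2 -1; -3 6 -4; 5 1 2]) = -51
  − (-4) · M_14   where M_14 = det([-7 -2 -5; -3 6 3; 5 1 4]) = -36
det = (+1)·(5)·(15) + (+1)·(4)·(-51) + (-1)·(-4)·(-36) = -273

-273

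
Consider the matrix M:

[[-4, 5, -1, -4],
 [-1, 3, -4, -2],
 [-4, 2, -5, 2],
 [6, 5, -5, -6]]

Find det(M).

det(M) = 254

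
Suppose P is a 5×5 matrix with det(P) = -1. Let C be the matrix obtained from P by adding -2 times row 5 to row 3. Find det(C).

|C| = -1

Adding a multiple of one row to another leaves the determinant unchanged.
det(C) = (1)·(-1) = -1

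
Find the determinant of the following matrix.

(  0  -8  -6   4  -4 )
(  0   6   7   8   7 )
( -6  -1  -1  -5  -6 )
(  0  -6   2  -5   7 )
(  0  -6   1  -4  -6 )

The determinant is 50328.

Expand along column 1 (it has 4 zeros):
  + (-6) · M_31   where M_31 = det([-8 -6 4 -4; 6 7 8 7; -6 2 -5 7; -6 1 -4 -6]) = -8388
det = (+1)·(-6)·(-8388) = 50328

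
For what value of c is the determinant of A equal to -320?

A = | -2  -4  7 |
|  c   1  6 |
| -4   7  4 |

Expanding along the row containing c, det(A) is linear in c: det(A) = (65)·c + (200).
Set (65)·c + (200) = -320  ⇒  (65)·c = -520  ⇒  c = -8.

-8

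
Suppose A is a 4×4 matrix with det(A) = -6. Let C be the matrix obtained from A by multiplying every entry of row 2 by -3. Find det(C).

Scaling one row by -3 multiplies the determinant by -3.
det(C) = (-3)·(-6) = 18

det(C) = 18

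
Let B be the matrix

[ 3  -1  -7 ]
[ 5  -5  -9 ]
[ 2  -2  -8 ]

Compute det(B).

44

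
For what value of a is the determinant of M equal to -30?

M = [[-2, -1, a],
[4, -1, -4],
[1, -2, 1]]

8

Expanding along the column containing a, det(M) is linear in a: det(M) = (-7)·a + (26).
Set (-7)·a + (26) = -30  ⇒  (-7)·a = -56  ⇒  a = 8.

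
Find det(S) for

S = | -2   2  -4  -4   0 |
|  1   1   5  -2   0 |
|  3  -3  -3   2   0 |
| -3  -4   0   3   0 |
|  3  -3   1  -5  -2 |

|S| = 888

Expand along column 5 (it has 4 zeros):
  + (-2) · M_55   where M_55 = det([-2 2 -4 -4; 1 1 5 -2; 3 -3 -3 2; -3 -4 0 3]) = -444
det = (+1)·(-2)·(-444) = 888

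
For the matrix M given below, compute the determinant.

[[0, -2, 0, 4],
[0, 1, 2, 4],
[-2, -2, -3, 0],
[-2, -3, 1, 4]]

Expand along row 1 (it has 2 zeros):
  − (-2) · M_12   where M_12 = det([0 2 4; -2 -3 0; -2 1 4]) = -16
  − (4) · M_14   where M_14 = det([0 1 2; -2 -2 -3; -2 -3 1]) = 12
det = (-1)·(-2)·(-16) + (-1)·(4)·(12) = -80

-80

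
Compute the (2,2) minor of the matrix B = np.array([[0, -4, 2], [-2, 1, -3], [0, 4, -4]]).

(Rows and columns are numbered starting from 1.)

0

Delete row 2 and column 2; the remaining 2×2 submatrix is [0 2; 0 -4].
Its determinant is 0·(-4) − 2·0 = 0.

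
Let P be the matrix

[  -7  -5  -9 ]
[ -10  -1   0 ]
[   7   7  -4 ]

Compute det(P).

739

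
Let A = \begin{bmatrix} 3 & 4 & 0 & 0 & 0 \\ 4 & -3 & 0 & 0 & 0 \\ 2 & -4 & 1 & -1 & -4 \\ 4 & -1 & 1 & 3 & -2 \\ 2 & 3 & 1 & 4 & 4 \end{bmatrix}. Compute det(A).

-550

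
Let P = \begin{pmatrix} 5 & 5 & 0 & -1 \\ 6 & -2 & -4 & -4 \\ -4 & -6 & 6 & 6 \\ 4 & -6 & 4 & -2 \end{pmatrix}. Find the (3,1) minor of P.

152

Delete row 3 and column 1; the remaining 3×3 submatrix is [5 0 -1; -2 -4 -4; -6 4 -2].
Its determinant is 152.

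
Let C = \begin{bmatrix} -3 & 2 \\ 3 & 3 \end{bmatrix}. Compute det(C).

-15

det(C) = (-3)·3 − 2·3 = -9 − 6 = -15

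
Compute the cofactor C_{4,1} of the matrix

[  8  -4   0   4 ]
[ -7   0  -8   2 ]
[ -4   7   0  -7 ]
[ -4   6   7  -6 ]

The cofactor is 0.

Delete row 4 and column 1; the remaining 3×3 submatrix is [-4 0 4; 0 -8 2; 7 0 -7].
Its determinant is 0.
The cofactor carries sign (−1)^(4+1) = −1, so C_{4,1} = −(0) = 0.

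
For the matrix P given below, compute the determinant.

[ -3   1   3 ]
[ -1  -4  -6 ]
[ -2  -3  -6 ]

Expand along row 1:
  + (-3) · |-4 -6; -3 -6| = (-3)·(24 − 18) = -18
  − 1 · |-1 -6; -2 -6| = −1·(6 − 12) = 6
  + 3 · |-1 -4; -2 -3| = 3·(3 − 8) = -15
Sum: (-18) + (6) + (-15) = -27

The determinant is -27.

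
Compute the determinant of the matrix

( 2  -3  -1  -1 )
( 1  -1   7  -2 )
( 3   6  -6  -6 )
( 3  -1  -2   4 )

Expand along row 1:
  + (2) · M_11   where M_11 = det([-1 7 -2; 6 -6 -6; -1 -2 4]) = -54
  − (-3) · M_12   where M_12 = det([1 7 -2; 3 -6 -6; 3 -2 4]) = -270
  + (-1) · M_13   where M_13 = det([1 -1 -2; 3 6 -6; 3 -1 4]) = 90
  − (-1) · M_14   where M_14 = det([1 -1 7; 3 6 -6; 3 -1 -2]) = -153
det = (+1)·(2)·(-54) + (-1)·(-3)·(-270) + (+1)·(-1)·(90) + (-1)·(-1)·(-153) = -1161

-1161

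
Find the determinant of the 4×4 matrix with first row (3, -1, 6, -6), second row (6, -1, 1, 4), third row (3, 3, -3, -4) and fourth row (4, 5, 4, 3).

Expand along row 1:
  + (3) · M_11   where M_11 = det([-1 1 4; 3 -3 -4; 5 4 3]) = 72
  − (-1) · M_12   where M_12 = det([6 1 4; 3 -3 -4; 4 4 3]) = 113
  + (6) · M_13   where M_13 = det([6 -1 4; 3 3 -4; 4 5 3]) = 211
  − (-6) · M_14   where M_14 = det([6 -1 1; 3 3 -3; 4 5 4]) = 189
det = (+1)·(3)·(72) + (-1)·(-1)·(113) + (+1)·(6)·(211) + (-1)·(-6)·(189) = 2729

2729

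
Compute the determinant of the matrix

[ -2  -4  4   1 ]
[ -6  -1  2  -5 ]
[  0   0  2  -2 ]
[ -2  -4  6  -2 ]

Expand along row 3 (it has 2 zeros):
  + (2) · M_33   where M_33 = det([-2 -4 1; -6 -1 -5; -2 -4 -2]) = 66
  − (-2) · M_34   where M_34 = det([-2 -4 4; -6 -1 2; -2 -4 6]) = -44
det = (+1)·(2)·(66) + (-1)·(-2)·(-44) = 44

The determinant is 44.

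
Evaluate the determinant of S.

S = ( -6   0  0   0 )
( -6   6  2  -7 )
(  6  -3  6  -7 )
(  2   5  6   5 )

det(S) = -4368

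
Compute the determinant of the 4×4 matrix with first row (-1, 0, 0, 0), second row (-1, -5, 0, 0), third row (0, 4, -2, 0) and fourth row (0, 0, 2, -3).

30

The matrix is lower triangular, so the determinant is the product of the diagonal entries:
det = (-1) · (-5) · (-2) · (-3) = 30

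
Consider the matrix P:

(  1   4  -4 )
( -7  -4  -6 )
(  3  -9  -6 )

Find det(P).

Expand along column 1:
  + 1 · |-4 -6; -9 -6| = 1·(24 − 54) = -30
  − (-7) · |4 -4; -9 -6| = −(-7)·(-24 − 36) = -420
  + 3 · |4 -4; -4 -6| = 3·(-24 − 16) = -120
Sum: (-30) + (-420) + (-120) = -570

The determinant is -570.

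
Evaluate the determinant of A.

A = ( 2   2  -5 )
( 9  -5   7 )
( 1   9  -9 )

-290

Expand along column 1:
  + 2 · |-5 7; 9 -9| = 2·(45 − 63) = -36
  − 9 · |2 -5; 9 -9| = −9·(-18 − (-45)) = -243
  + 1 · |2 -5; -5 7| = 1·(14 − 25) = -11
Sum: (-36) + (-243) + (-11) = -290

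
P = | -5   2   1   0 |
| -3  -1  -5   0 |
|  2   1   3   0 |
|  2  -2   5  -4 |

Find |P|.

Expand along column 4 (it has 3 zeros):
  + (-4) · M_44   where M_44 = det([-5 2 1; -3 -1 -5; 2 1 3]) = -13
det = (+1)·(-4)·(-13) = 52

det(P) = 52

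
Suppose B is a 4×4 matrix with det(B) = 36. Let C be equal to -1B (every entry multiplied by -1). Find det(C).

det(C) = 36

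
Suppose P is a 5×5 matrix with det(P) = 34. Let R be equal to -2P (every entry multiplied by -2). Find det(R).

The determinant is -1088.

For a 5×5 matrix, det(-2P) = (-2)^5·det(P) = -32·det(P).
det(R) = (-32)·(34) = -1088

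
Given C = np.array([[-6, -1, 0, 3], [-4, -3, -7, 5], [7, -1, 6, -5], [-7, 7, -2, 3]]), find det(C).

Expand along row 1 (it has 1 zero):
  + (-6) · M_11   where M_11 = det([-3 -7 5; -1 6 -5; 7 -2 3]) = 0
  − (-1) · M_12   where M_12 = det([-4 -7 5; 7 6 -5; -7 -2 3]) = 10
  − (3) · M_14   where M_14 = det([-4 -3 -7; 7 -1 6; -7 7 -2]) = -50
det = (+1)·(-6)·(0) + (-1)·(-1)·(10) + (-1)·(3)·(-50) = 160

det(C) = 160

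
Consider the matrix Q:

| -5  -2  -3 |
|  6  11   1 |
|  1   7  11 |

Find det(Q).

Expand along row 1:
  + (-5) · |11 1; 7 11| = (-5)·(121 − 7) = -570
  − (-2) · |6 1; 1 11| = −(-2)·(66 − 1) = 130
  + (-3) · |6 11; 1 7| = (-3)·(42 − 11) = -93
Sum: (-570) + (130) + (-93) = -533

-533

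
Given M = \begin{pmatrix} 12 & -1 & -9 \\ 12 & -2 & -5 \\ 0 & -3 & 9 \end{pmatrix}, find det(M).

Expand along row 3:
  − (-3) · |12 -9; 12 -5| = −(-3)·(-60 − (-108)) = 144
  + 9 · |12 -1; 12 -2| = 9·(-24 − (-12)) = -108
Sum: (144) + (-108) = 36

36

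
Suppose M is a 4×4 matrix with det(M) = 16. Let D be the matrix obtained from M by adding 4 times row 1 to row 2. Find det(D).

det(D) = 16

Adding a multiple of one row to another leaves the determinant unchanged.
det(D) = (1)·(16) = 16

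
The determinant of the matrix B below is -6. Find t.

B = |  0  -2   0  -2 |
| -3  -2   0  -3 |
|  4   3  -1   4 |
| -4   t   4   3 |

4

Expanding along the row containing t, det(B) is linear in t: det(B) = (-6)·t + (18).
Set (-6)·t + (18) = -6  ⇒  (-6)·t = -24  ⇒  t = 4.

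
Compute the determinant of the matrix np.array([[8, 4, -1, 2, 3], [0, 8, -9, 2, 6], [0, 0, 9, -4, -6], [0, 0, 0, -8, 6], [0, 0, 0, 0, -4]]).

The matrix is upper triangular, so the determinant is the product of the diagonal entries:
det = (8) · (8) · (9) · (-8) · (-4) = 18432

18432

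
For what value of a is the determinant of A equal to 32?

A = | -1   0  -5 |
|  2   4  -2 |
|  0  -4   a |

a = 4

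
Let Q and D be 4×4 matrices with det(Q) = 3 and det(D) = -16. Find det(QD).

det(QD) = det(Q)·det(D) = (3)·(-16) = -48

|QD| = -48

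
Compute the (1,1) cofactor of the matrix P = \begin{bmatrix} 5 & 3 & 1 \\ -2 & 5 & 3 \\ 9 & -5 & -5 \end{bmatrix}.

Delete row 1 and column 1; the remaining 2×2 submatrix is [5 3; -5 -5].
Its determinant is 5·(-5) − 3·(-5) = -10.
The cofactor carries sign (−1)^(1+1) = +1, so C_{1,1} = +(-10) = -10.

-10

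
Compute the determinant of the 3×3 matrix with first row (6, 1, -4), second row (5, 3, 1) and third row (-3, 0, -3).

Expand along row 3:
  + (-3) · |1 -4; 3 1| = (-3)·(1 − (-12)) = -39
  + (-3) · |6 1; 5 3| = (-3)·(18 − 5) = -39
Sum: (-39) + (-39) = -78

-78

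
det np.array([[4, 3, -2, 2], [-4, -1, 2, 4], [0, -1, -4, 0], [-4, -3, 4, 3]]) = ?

Expand along row 3 (it has 2 zeros):
  − (-1) · M_32   where M_32 = det([4 -2 2; -4 2 4; -4 4 3]) = -48
  + (-4) · M_33   where M_33 = det([4 3 2; -4 -1 4; -4 -3 3]) = 40
det = (-1)·(-1)·(-48) + (+1)·(-4)·(40) = -208

-208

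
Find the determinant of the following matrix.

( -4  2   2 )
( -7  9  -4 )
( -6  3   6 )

The determinant is -66.

Expand along row 1:
  + (-4) · |9 -4; 3 6| = (-4)·(54 − (-12)) = -264
  − 2 · |-7 -4; -6 6| = −2·(-42 − 24) = 132
  + 2 · |-7 9; -6 3| = 2·(-21 − (-54)) = 66
Sum: (-264) + (132) + (66) = -66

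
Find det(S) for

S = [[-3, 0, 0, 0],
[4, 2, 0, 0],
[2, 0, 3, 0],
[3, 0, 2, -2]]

S is lower triangular, so det(S) is the product of the diagonal entries:
det = (-3) · (2) · (3) · (-2) = 36

det(S) = 36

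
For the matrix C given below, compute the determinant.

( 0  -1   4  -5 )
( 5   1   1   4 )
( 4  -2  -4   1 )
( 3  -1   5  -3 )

-90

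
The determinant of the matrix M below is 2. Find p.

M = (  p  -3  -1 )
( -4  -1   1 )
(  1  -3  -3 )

-3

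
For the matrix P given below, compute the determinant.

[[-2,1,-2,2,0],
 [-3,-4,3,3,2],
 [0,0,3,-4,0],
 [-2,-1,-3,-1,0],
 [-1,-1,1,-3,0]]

|P| = 46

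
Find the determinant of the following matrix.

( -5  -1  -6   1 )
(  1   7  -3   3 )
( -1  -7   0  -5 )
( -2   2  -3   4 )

Expand along row 3 (it has 1 zero):
  + (-1) · M_31   where M_31 = det([-1 -6 1; 7 -3 3; 2 -3 4]) = 120
  − (-7) · M_32   where M_32 = det([-5 -6 1; 1 -3 3; -2 -3 4]) = 66
  − (-5) · M_34   where M_34 = det([-5 -1 -6; 1 7 -3; -2 2 -3]) = -30
det = (+1)·(-1)·(120) + (-1)·(-7)·(66) + (-1)·(-5)·(-30) = 192

192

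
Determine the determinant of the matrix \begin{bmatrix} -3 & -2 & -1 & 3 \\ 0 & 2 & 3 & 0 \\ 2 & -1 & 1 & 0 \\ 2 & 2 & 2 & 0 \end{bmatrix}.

Expand along column 4 (it has 3 zeros):
  − (3) · M_14   where M_14 = det([0 2 3; 2 -1 1; 2 2 2]) = 14
det = (-1)·(3)·(14) = -42

-42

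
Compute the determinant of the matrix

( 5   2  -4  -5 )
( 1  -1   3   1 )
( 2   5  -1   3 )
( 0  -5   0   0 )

Expand along row 4 (it has 3 zeros):
  + (-5) · M_42   where M_42 = det([5 -4 -5; 1 3 1; 2 -1 3]) = 89
det = (+1)·(-5)·(89) = -445

The determinant is -445.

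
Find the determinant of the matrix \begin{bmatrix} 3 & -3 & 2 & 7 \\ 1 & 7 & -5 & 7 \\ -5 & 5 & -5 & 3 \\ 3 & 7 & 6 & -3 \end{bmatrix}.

-3268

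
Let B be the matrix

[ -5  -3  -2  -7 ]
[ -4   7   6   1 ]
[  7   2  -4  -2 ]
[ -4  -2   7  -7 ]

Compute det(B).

The determinant is -4386.

Expand along row 1:
  + (-5) · M_11   where M_11 = det([7 6 1; 2 -4 -2; -2 7 -7]) = 408
  − (-3) · M_12   where M_12 = det([-4 6 1; 7 -4 -2; -4 7 -7]) = 207
  + (-2) · M_13   where M_13 = det([-4 7 1; 7 2 -2; -4 -2 -7]) = 465
  − (-7) · M_14   where M_14 = det([-4 7 6; 7 2 -4; -4 -2 7]) = -291
det = (+1)·(-5)·(408) + (-1)·(-3)·(207) + (+1)·(-2)·(465) + (-1)·(-7)·(-291) = -4386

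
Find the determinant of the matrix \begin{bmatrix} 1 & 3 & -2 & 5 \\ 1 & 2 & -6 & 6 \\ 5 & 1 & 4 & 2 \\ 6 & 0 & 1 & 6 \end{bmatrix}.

Expand along row 4 (it has 1 zero):
  − (6) · M_41   where M_41 = det([3 -2 5; 2 -6 6; 1 4 2]) = -42
  − (1) · M_43   where M_43 = det([1 3 5; 1 2 6; 5 1 2]) = 37
  + (6) · M_44   where M_44 = det([1 3 -2; 1 2 -6; 5 1 4]) = -70
det = (-1)·(6)·(-42) + (-1)·(1)·(37) + (+1)·(6)·(-70) = -205

The determinant is -205.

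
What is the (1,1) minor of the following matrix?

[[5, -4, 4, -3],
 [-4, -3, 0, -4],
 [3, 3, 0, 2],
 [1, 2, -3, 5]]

18

Delete row 1 and column 1; the remaining 3×3 submatrix is [-3 0 -4; 3 0 2; 2 -3 5].
Its determinant is 18.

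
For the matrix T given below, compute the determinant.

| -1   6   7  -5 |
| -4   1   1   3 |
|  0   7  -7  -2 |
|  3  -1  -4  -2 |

Expand along row 3 (it has 1 zero):
  − (7) · M_32   where M_32 = det([-1 7 -5; -4 1 3; 3 -4 -2]) = -68
  + (-7) · M_33   where M_33 = det([-1 6 -5; -4 1 3; 3 -1 -2]) = 0
  − (-2) · M_34   where M_34 = det([-1 6 7; -4 1 1; 3 -1 -4]) = -68
det = (-1)·(7)·(-68) + (+1)·(-7)·(0) + (-1)·(-2)·(-68) = 340

det(T) = 340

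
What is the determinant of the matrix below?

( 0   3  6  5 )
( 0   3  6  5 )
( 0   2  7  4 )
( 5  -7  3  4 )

0

Expand along column 1 (it has 3 zeros):
  − (5) · M_41   where M_41 = det([3 6 5; 3 6 5; 2 7 4]) = 0
det = (-1)·(5)·(0) = 0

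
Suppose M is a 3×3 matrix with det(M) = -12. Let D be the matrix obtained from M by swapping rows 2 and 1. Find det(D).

Swapping two rows multiplies the determinant by −1.
det(D) = (-1)·(-12) = 12

det(D) = 12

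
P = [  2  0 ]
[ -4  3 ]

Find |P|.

det(P) = 2·3 − 0·(-4) = 6 − 0 = 6

6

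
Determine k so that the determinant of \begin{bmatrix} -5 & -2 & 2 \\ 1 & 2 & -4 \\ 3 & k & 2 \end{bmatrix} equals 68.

-4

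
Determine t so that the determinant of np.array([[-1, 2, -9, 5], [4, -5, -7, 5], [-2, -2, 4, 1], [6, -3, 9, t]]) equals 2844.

t = 6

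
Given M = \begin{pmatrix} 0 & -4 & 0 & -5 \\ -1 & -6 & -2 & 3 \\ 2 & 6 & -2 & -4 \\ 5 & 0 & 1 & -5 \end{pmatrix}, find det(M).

798

Expand along row 1 (it has 2 zeros):
  − (-4) · M_12   where M_12 = det([-1 -2 3; 2 -2 -4; 5 1 -5]) = 42
  − (-5) · M_14   where M_14 = det([-1 -6 -2; 2 6 -2; 5 0 1]) = 126
det = (-1)·(-4)·(42) + (-1)·(-5)·(126) = 798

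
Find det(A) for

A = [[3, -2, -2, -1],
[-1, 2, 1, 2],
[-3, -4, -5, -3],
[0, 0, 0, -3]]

66

Expand along row 4 (it has 3 zeros):
  + (-3) · M_44   where M_44 = det([3 -2 -2; -1 2 1; -3 -4 -5]) = -22
det = (+1)·(-3)·(-22) = 66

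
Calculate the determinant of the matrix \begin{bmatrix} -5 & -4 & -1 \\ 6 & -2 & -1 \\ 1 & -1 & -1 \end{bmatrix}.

-21

Expand along row 1:
  + (-5) · |-2 -1; -1 -1| = (-5)·(2 − 1) = -5
  − (-4) · |6 -1; 1 -1| = −(-4)·(-6 − (-1)) = -20
  + (-1) · |6 -2; 1 -1| = (-1)·(-6 − (-2)) = 4
Sum: (-5) + (-20) + (4) = -21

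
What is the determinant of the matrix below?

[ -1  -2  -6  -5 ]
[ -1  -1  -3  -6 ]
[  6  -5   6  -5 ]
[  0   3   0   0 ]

Expand along row 4 (it has 3 zeros):
  + (3) · M_42   where M_42 = det([-1 -6 -5; -1 -3 -6; 6 6 -5]) = 135
det = (+1)·(3)·(135) = 405

405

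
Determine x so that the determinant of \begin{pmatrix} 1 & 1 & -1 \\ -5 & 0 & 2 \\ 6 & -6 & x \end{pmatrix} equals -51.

-9

Expanding along the row containing x, det(M) is linear in x: det(M) = (5)·x + (-6).
Set (5)·x + (-6) = -51  ⇒  (5)·x = -45  ⇒  x = -9.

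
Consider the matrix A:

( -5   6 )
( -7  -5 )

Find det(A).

det(A) = (-5)·(-5) − 6·(-7) = 25 − (-42) = 67

|A| = 67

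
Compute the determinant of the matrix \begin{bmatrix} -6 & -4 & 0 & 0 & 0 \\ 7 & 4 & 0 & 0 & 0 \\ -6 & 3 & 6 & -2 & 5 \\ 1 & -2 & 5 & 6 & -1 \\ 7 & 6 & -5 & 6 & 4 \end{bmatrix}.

The matrix is block lower-triangular with a 2×2 block and a 3×3 block on the diagonal, so its determinant equals the product of the determinants of the diagonal blocks.
det of the 2×2 block = 4
det of the 3×3 block = 510
det = (4)·(510) = 2040

The determinant is 2040.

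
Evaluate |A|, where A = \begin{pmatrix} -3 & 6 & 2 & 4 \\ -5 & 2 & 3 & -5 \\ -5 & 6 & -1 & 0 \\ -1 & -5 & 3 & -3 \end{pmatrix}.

Expand along row 3 (it has 1 zero):
  + (-5) · M_31   where M_31 = det([6 2 4; 2 3 -5; -5 3 -3]) = 182
  − (6) · M_32   where M_32 = det([-3 2 4; -5 3 -5; -1 3 -3]) = -86
  + (-1) · M_33   where M_33 = det([-3 6 4; -5 2 -5; -1 -5 -3]) = 141
det = (+1)·(-5)·(182) + (-1)·(6)·(-86) + (+1)·(-1)·(141) = -535

-535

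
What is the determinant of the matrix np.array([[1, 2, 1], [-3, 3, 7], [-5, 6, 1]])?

-106

Expand along row 1:
  + 1 · |3 7; 6 1| = 1·(3 − 42) = -39
  − 2 · |-3 7; -5 1| = −2·(-3 − (-35)) = -64
  + 1 · |-3 3; -5 6| = 1·(-18 − (-15)) = -3
Sum: (-39) + (-64) + (-3) = -106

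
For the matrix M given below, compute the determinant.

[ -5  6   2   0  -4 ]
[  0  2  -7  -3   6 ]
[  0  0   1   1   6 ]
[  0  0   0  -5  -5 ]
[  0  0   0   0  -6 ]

M is upper triangular, so det(M) is the product of the diagonal entries:
det = (-5) · (2) · (1) · (-5) · (-6) = -300

-300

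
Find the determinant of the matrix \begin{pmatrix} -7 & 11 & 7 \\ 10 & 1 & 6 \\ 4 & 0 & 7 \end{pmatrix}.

Expand along row 3:
  + 4 · |11 7; 1 6| = 4·(66 − 7) = 236
  + 7 · |-7 11; 10 1| = 7·(-7 − 110) = -819
Sum: (236) + (-819) = -583

The determinant is -583.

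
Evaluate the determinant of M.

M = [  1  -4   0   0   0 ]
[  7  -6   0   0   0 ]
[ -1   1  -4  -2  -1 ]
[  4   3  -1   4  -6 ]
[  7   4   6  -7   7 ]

The determinant is 2882.

M is block lower-triangular with a 2×2 block and a 3×3 block on the diagonal, so its determinant equals the product of the determinants of the diagonal blocks.
det of the 2×2 block = 22
det of the 3×3 block = 131
det = (22)·(131) = 2882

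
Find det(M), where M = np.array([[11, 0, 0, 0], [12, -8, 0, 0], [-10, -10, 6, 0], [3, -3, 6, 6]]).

M is lower triangular, so det(M) is the product of the diagonal entries:
det = (11) · (-8) · (6) · (6) = -3168

|M| = -3168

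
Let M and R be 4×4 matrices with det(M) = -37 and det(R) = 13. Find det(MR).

det(MR) = det(M)·det(R) = (-37)·(13) = -481

det(MR) = -481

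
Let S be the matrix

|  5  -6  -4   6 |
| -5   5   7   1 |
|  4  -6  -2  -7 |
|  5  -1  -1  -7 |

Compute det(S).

Expand along row 1:
  + (5) · M_11   where M_11 = det([5 7 1; -6 -2 -7; -1 -1 -7]) = -206
  − (-6) · M_12   where M_12 = det([-5 7 1; 4 -2 -7; 5 -1 -7]) = -78
  + (-4) · M_13   where M_13 = det([-5 5 1; 4 -6 -7; 5 -1 -7]) = -184
  − (6) · M_14   where M_14 = det([-5 5 7; 4 -6 -2; 5 -1 -1]) = 132
det = (+1)·(5)·(-206) + (-1)·(-6)·(-78) + (+1)·(-4)·(-184) + (-1)·(6)·(132) = -1554

|S| = -1554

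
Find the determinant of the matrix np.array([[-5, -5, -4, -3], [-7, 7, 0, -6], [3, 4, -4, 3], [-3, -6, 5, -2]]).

521

Expand along row 2 (it has 1 zero):
  − (-7) · M_21   where M_21 = det([-5 -4 -3; 4 -4 3; -6 5 -2]) = 87
  + (7) · M_22   where M_22 = det([-5 -4 -3; 3 -4 3; -3 5 -2]) = 38
  + (-6) · M_24   where M_24 = det([-5 -5 -4; 3 4 -4; -3 -6 5]) = 59
det = (-1)·(-7)·(87) + (+1)·(7)·(38) + (+1)·(-6)·(59) = 521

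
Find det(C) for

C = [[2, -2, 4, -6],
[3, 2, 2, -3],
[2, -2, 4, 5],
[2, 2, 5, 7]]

-462

Expand along row 1:
  + (2) · M_11   where M_11 = det([2 2 -3; -2 4 5; 2 5 7]) = 108
  − (-2) · M_12   where M_12 = det([3 2 -3; 2 4 5; 2 5 7]) = -5
  + (4) · M_13   where M_13 = det([3 2 -3; 2 -2 5; 2 2 7]) = -104
  − (-6) · M_14   where M_14 = det([3 2 2; 2 -2 4; 2 2 5]) = -42
det = (+1)·(2)·(108) + (-1)·(-2)·(-5) + (+1)·(4)·(-104) + (-1)·(-6)·(-42) = -462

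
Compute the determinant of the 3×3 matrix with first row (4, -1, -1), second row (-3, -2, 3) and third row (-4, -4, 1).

Expand along column 1:
  + 4 · |-2 3; -4 1| = 4·(-2 − (-12)) = 40
  − (-3) · |-1 -1; -4 1| = −(-3)·(-1 − 4) = -15
  + (-4) · |-1 -1; -2 3| = (-4)·(-3 − 2) = 20
Sum: (40) + (-15) + (20) = 45

The determinant is 45.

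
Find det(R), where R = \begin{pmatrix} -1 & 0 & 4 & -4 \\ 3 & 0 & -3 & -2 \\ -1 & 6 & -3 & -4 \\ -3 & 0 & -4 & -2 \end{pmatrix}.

-804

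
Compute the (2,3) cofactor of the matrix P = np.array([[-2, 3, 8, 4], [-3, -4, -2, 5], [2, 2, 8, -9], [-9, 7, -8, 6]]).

Delete row 2 and column 3; the remaining 3×3 submatrix is [-2 3 4; 2 2 -9; -9 7 6].
Its determinant is 185.
The cofactor carries sign (−1)^(2+3) = −1, so C_{2,3} = −(185) = -185.

-185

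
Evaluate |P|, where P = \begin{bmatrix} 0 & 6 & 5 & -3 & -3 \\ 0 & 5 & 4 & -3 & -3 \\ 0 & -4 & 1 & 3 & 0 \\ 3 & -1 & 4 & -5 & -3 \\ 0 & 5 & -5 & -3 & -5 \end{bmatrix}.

Expand along column 1 (it has 4 zeros):
  − (3) · M_41   where M_41 = det([6 5 -3 -3; 5 4 -3 -3; -4 1 3 0; 5 -5 -3 -5]) = -105
det = (-1)·(3)·(-105) = 315

The determinant is 315.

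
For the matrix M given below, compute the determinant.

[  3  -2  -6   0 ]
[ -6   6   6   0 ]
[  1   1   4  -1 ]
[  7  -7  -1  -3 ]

Expand along column 4 (it has 2 zeros):
  − (-1) · M_34   where M_34 = det([3 -2 -6; -6 6 6; 7 -7 -1]) = 36
  + (-3) · M_44   where M_44 = det([3 -2 -6; -6 6 6; 1 1 4]) = 66
det = (-1)·(-1)·(36) + (+1)·(-3)·(66) = -162

-162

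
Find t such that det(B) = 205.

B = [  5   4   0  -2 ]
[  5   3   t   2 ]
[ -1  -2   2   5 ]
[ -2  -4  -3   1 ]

-2

Expanding along the row containing t, det(B) is linear in t: det(B) = (-54)·t + (97).
Set (-54)·t + (97) = 205  ⇒  (-54)·t = 108  ⇒  t = -2.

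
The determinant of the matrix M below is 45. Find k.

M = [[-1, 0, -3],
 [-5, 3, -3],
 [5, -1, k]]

Expanding along the column containing k, det(M) is linear in k: det(M) = (-3)·k + (33).
Set (-3)·k + (33) = 45  ⇒  (-3)·k = 12  ⇒  k = -4.

-4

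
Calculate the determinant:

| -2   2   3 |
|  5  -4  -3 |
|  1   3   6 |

Expand along row 1:
  + (-2) · |-4 -3; 3 6| = (-2)·(-24 − (-9)) = 30
  − 2 · |5 -3; 1 6| = −2·(30 − (-3)) = -66
  + 3 · |5 -4; 1 3| = 3·(15 − (-4)) = 57
Sum: (30) + (-66) + (57) = 21

21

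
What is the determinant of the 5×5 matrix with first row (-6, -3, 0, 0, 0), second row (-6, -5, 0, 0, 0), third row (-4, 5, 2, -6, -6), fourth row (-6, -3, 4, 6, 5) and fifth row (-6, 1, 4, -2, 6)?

3696

The matrix is block lower-triangular with a 2×2 block and a 3×3 block on the diagonal, so its determinant equals the product of the determinants of the diagonal blocks.
det of the 2×2 block = 12
det of the 3×3 block = 308
det = (12)·(308) = 3696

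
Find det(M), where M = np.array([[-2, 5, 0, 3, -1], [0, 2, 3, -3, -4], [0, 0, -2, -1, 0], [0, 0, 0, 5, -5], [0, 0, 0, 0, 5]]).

|M| = 200

M is upper triangular, so det(M) is the product of the diagonal entries:
det = (-2) · (2) · (-2) · (5) · (5) = 200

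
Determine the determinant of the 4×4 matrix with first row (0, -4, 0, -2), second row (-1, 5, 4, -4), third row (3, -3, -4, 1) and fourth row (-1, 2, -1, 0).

164

Expand along row 1 (it has 2 zeros):
  − (-4) · M_12   where M_12 = det([-1 4 -4; 3 -4 1; -1 -1 0]) = 23
  − (-2) · M_14   where M_14 = det([-1 5 4; 3 -3 -4; -1 2 -1]) = 36
det = (-1)·(-4)·(23) + (-1)·(-2)·(36) = 164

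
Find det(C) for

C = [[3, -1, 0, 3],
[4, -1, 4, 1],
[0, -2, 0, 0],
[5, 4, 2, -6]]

Expand along row 3 (it has 3 zeros):
  − (-2) · M_32   where M_32 = det([3 0 3; 4 4 1; 5 2 -6]) = -114
det = (-1)·(-2)·(-114) = -228

|C| = -228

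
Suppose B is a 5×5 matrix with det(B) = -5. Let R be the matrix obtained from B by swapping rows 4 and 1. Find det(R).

Swapping two rows multiplies the determinant by −1.
det(R) = (-1)·(-5) = 5

det(R) = 5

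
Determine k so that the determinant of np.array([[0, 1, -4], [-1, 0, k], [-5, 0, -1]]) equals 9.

k = -2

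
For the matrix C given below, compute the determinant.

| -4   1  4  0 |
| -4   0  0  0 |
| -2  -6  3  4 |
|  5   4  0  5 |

Expand along row 2 (it has 3 zeros):
  − (-4) · M_21   where M_21 = det([1 4 0; -6 3 4; 4 0 5]) = 199
det = (-1)·(-4)·(199) = 796

796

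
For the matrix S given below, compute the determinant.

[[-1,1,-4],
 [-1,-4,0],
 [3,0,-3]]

Expand along row 2:
  − (-1) · |1 -4; 0 -3| = −(-1)·(-3 − 0) = -3
  + (-4) · |-1 -4; 3 -3| = (-4)·(3 − (-12)) = -60
Sum: (-3) + (-60) = -63

det(S) = -63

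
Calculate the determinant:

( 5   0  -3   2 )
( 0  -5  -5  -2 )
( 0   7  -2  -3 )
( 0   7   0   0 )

Expand along row 4 (it has 3 zeros):
  + (7) · M_42   where M_42 = det([5 -3 2; 0 -5 -2; 0 -2 -3]) = 55
det = (+1)·(7)·(55) = 385

The determinant is 385.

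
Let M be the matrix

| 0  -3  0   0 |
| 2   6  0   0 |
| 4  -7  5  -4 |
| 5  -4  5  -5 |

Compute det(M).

Expand along row 1 (it has 3 zeros):
  − (-3) · M_12   where M_12 = det([2 0 0; 4 5 -4; 5 5 -5]) = -10
det = (-1)·(-3)·(-10) = -30

-30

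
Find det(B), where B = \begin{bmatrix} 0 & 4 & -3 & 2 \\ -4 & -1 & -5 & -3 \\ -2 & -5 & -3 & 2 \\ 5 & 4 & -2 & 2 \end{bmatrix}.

det(B) = 763

Expand along row 1 (it has 1 zero):
  − (4) · M_12   where M_12 = det([-4 -5 -3; -2 -3 2; 5 -2 2]) = -119
  + (-3) · M_13   where M_13 = det([-4 -1 -3; -2 -5 2; 5 4 2]) = 7
  − (2) · M_14   where M_14 = det([-4 -1 -5; -2 -5 -3; 5 4 -2]) = -154
det = (-1)·(4)·(-119) + (+1)·(-3)·(7) + (-1)·(2)·(-154) = 763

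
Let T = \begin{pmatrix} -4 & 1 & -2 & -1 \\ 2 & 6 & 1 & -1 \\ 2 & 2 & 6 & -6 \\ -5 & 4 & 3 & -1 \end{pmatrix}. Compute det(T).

-962

Expand along row 1:
  + (-4) · M_11   where M_11 = det([6 1 -1; 2 6 -6; 4 3 -1]) = 68
  − (1) · M_12   where M_12 = det([2 1 -1; 2 6 -6; -5 3 -1]) = 20
  + (-2) · M_13   where M_13 = det([2 6 -1; 2 2 -6; -5 4 -1]) = 218
  − (-1) · M_14   where M_14 = det([2 6 1; 2 2 6; -5 4 3]) = -234
det = (+1)·(-4)·(68) + (-1)·(1)·(20) + (+1)·(-2)·(218) + (-1)·(-1)·(-234) = -962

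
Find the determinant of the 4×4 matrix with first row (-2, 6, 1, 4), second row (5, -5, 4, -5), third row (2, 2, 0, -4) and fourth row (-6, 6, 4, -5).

Expand along row 3 (it has 1 zero):
  + (2) · M_31   where M_31 = det([6 1 4; -5 4 -5; 6 4 -5]) = -231
  − (2) · M_32   where M_32 = det([-2 1 4; 5 4 -5; -6 4 -5]) = 231
  − (-4) · M_34   where M_34 = det([-2 6 1; 5 -5 4; -6 6 4]) = -176
det = (+1)·(2)·(-231) + (-1)·(2)·(231) + (-1)·(-4)·(-176) = -1628

-1628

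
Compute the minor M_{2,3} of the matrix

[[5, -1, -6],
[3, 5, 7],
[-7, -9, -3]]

Delete row 2 and column 3; the remaining 2×2 submatrix is [5 -1; -7 -9].
Its determinant is 5·(-9) − (-1)·(-7) = -52.

-52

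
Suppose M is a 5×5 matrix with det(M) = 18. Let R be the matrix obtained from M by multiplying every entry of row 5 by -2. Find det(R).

-36

Scaling one row by -2 multiplies the determinant by -2.
det(R) = (-2)·(18) = -36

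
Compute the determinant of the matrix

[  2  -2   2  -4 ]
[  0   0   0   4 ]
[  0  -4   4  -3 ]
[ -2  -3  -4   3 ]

The determinant is 224.

Expand along row 2 (it has 3 zeros):
  + (4) · M_24   where M_24 = det([2 -2 2; 0 -4 4; -2 -3 -4]) = 56
det = (+1)·(4)·(56) = 224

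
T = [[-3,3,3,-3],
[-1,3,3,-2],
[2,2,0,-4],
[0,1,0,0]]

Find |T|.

Expand along row 4 (it has 3 zeros):
  + (1) · M_42   where M_42 = det([-3 3 -3; -1 3 -2; 2 0 -4]) = 30
det = (+1)·(1)·(30) = 30

30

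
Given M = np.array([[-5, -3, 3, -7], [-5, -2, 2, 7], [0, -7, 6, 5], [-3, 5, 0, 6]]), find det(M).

2150

Expand along row 3 (it has 1 zero):
  − (-7) · M_32   where M_32 = det([-5 3 -7; -5 2 7; -3 0 6]) = -75
  + (6) · M_33   where M_33 = det([-5 -3 -7; -5 -2 7; -3 5 6]) = 425
  − (5) · M_34   where M_34 = det([-5 -3 3; -5 -2 2; -3 5 0]) = -25
det = (-1)·(-7)·(-75) + (+1)·(6)·(425) + (-1)·(5)·(-25) = 2150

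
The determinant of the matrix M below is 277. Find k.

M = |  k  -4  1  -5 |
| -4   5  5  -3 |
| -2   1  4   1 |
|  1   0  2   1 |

k = -4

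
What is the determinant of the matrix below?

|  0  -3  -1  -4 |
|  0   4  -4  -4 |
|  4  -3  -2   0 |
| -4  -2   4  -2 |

-112

Expand along column 1 (it has 2 zeros):
  + (4) · M_31   where M_31 = det([-3 -1 -4; 4 -4 -4; -2 4 -2]) = -120
  − (-4) · M_41   where M_41 = det([-3 -1 -4; 4 -4 -4; -3 -2 0]) = 92
det = (+1)·(4)·(-120) + (-1)·(-4)·(92) = -112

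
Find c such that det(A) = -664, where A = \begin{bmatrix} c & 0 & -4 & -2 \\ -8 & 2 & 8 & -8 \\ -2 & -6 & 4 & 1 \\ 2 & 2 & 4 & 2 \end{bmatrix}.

c = -3

Expanding along the column containing c, det(A) is linear in c: det(A) = (376)·c + (464).
Set (376)·c + (464) = -664  ⇒  (376)·c = -1128  ⇒  c = -3.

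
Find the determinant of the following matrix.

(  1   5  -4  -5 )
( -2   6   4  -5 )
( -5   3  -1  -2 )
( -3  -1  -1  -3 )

Expand along row 1:
  + (1) · M_11   where M_11 = det([6 4 -5; 3 -1 -2; -1 -1 -3]) = 70
  − (5) · M_12   where M_12 = det([-2 4 -5; -5 -1 -2; -3 -1 -3]) = -48
  + (-4) · M_13   where M_13 = det([-2 6 -5; -5 3 -2; -3 -1 -3]) = -102
  − (-5) · M_14   where M_14 = det([-2 6 4; -5 3 -1; -3 -1 -1]) = 52
det = (+1)·(1)·(70) + (-1)·(5)·(-48) + (+1)·(-4)·(-102) + (-1)·(-5)·(52) = 978

978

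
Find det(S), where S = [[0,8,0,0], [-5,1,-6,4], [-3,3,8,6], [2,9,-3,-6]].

Expand along row 1 (it has 3 zeros):
  − (8) · M_12   where M_12 = det([-5 -6 4; -3 8 6; 2 -3 -6]) = 158
det = (-1)·(8)·(158) = -1264

The determinant is -1264.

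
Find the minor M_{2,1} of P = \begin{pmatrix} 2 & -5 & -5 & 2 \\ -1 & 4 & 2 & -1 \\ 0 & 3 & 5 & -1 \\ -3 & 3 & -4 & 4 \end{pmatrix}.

Delete row 2 and column 1; the remaining 3×3 submatrix is [-5 -5 2; 3 5 -1; 3 -4 4].
Its determinant is -59.

-59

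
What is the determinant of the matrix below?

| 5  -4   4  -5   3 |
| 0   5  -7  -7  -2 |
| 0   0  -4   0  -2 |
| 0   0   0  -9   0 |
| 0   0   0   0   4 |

The matrix is upper triangular, so the determinant is the product of the diagonal entries:
det = (5) · (5) · (-4) · (-9) · (4) = 3600

3600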